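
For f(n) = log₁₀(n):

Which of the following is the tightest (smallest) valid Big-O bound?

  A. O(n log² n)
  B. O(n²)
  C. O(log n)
C

f(n) = log₁₀(n) is O(log n).
All listed options are valid Big-O bounds (upper bounds),
but O(log n) is the tightest (smallest valid bound).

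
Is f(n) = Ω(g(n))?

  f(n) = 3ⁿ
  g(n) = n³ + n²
True

f(n) = 3ⁿ is O(3ⁿ), and g(n) = n³ + n² is O(n³).
Since O(3ⁿ) grows at least as fast as O(n³), f(n) = Ω(g(n)) is true.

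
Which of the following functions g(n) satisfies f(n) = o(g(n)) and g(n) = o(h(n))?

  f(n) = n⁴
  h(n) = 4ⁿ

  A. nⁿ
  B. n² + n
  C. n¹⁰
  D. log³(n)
C

We need g(n) with n⁴ = o(g(n)) and g(n) = o(4ⁿ), i.e. O(n⁴) ≺ g ≺ O(4ⁿ).
Check each option:
  A. nⁿ — O(nⁿ) does not grow strictly slower than h(n)
  B. n² + n — O(n²) does not grow strictly faster than f(n)
  C. n¹⁰ — O(n¹⁰) is strictly between O(n⁴) and O(4ⁿ) ✓
  D. log³(n) — O(log³ n) does not grow strictly faster than f(n)

Only option C (n¹⁰) lies strictly between.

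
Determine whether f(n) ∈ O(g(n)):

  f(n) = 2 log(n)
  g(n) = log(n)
True

f(n) = 2 log(n) and g(n) = log(n) are both O(log n).
Big-O permits equal growth rates (f ≤ c·g for some c), so f(n) = O(g(n)) is true.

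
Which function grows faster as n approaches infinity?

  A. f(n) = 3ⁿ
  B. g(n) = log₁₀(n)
A

f(n) = 3ⁿ is O(3ⁿ), while g(n) = log₁₀(n) is O(log n).
Since O(3ⁿ) grows faster than O(log n), f(n) dominates.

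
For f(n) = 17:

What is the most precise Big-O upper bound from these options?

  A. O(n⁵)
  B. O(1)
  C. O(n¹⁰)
B

f(n) = 17 is O(1).
All listed options are valid Big-O bounds (upper bounds),
but O(1) is the tightest (smallest valid bound).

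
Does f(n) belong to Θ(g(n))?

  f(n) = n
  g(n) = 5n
True

f(n) = n and g(n) = 5n are both O(n).
Since they have the same asymptotic growth rate, f(n) = Θ(g(n)) is true.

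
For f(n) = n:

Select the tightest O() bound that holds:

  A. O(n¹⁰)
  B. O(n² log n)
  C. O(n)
C

f(n) = n is O(n).
All listed options are valid Big-O bounds (upper bounds),
but O(n) is the tightest (smallest valid bound).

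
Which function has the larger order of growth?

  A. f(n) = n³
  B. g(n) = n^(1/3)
A

f(n) = n³ is O(n³), while g(n) = n^(1/3) is O(n^(1/3)).
Since O(n³) grows faster than O(n^(1/3)), f(n) dominates.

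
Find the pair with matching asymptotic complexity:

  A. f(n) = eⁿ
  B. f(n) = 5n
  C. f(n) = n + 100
B and C

Examining each function:
  A. eⁿ is O(eⁿ)
  B. 5n is O(n)
  C. n + 100 is O(n)

Functions B and C both have the same complexity class.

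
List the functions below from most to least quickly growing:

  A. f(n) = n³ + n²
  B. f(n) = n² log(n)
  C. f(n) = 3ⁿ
C > A > B

Comparing growth rates:
C = 3ⁿ is O(3ⁿ)
A = n³ + n² is O(n³)
B = n² log(n) is O(n² log n)

Therefore, the order from fastest to slowest is: C > A > B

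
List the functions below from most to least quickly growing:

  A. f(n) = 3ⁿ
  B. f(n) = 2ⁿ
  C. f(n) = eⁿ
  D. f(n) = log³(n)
A > C > B > D

Comparing growth rates:
A = 3ⁿ is O(3ⁿ)
C = eⁿ is O(eⁿ)
B = 2ⁿ is O(2ⁿ)
D = log³(n) is O(log³ n)

Therefore, the order from fastest to slowest is: A > C > B > D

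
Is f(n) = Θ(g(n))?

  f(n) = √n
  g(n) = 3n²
False

f(n) = √n is O(√n), and g(n) = 3n² is O(n²).
Since they have different growth rates, f(n) = Θ(g(n)) is false.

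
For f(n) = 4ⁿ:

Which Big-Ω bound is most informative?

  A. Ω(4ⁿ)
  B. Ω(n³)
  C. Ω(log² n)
A

f(n) = 4ⁿ is Ω(4ⁿ).
All listed options are valid Big-Ω bounds (lower bounds),
but Ω(4ⁿ) is the tightest (largest valid bound).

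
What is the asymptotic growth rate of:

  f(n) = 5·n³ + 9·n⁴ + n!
Θ(n!)

Order the terms by growth rate: 5·n³ ≺ 9·n⁴ ≺ n!.
The fastest-growing term n! dominates as n → ∞; dropping its constant factor gives Θ(n!).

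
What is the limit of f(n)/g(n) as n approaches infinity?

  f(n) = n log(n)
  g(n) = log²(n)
∞

Since n log(n) (O(n log n)) grows faster than log²(n) (O(log² n)),
the ratio f(n)/g(n) → ∞ as n → ∞.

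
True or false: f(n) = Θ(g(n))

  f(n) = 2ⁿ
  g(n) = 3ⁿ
False

f(n) = 2ⁿ is O(2ⁿ), and g(n) = 3ⁿ is O(3ⁿ).
Since they have different growth rates, f(n) = Θ(g(n)) is false.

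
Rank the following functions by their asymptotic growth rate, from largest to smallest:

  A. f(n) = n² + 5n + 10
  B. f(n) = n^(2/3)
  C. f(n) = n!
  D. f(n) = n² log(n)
C > D > A > B

Comparing growth rates:
C = n! is O(n!)
D = n² log(n) is O(n² log n)
A = n² + 5n + 10 is O(n²)
B = n^(2/3) is O(n^(2/3))

Therefore, the order from fastest to slowest is: C > D > A > B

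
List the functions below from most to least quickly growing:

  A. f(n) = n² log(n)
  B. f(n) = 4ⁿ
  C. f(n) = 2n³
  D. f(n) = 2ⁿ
B > D > C > A

Comparing growth rates:
B = 4ⁿ is O(4ⁿ)
D = 2ⁿ is O(2ⁿ)
C = 2n³ is O(n³)
A = n² log(n) is O(n² log n)

Therefore, the order from fastest to slowest is: B > D > C > A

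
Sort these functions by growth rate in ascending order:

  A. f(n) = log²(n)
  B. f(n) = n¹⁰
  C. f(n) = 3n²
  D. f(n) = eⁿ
A < C < B < D

Comparing growth rates:
A = log²(n) is O(log² n)
C = 3n² is O(n²)
B = n¹⁰ is O(n¹⁰)
D = eⁿ is O(eⁿ)

Therefore, the order from slowest to fastest is: A < C < B < D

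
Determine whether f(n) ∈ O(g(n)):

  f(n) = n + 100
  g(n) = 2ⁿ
True

f(n) = n + 100 is O(n), and g(n) = 2ⁿ is O(2ⁿ).
Since O(n) ⊆ O(2ⁿ) (f grows no faster than g), f(n) = O(g(n)) is true.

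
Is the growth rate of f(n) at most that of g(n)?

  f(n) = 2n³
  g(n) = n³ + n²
True

f(n) = 2n³ and g(n) = n³ + n² are both O(n³).
Big-O permits equal growth rates (f ≤ c·g for some c), so f(n) = O(g(n)) is true.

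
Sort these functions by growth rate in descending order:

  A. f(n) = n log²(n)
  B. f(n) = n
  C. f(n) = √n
A > B > C

Comparing growth rates:
A = n log²(n) is O(n log² n)
B = n is O(n)
C = √n is O(√n)

Therefore, the order from fastest to slowest is: A > B > C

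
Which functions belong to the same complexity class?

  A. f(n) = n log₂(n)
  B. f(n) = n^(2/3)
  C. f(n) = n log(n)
A and C

Examining each function:
  A. n log₂(n) is O(n log n)
  B. n^(2/3) is O(n^(2/3))
  C. n log(n) is O(n log n)

Functions A and C both have the same complexity class.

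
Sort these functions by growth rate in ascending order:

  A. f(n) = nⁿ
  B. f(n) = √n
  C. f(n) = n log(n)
B < C < A

Comparing growth rates:
B = √n is O(√n)
C = n log(n) is O(n log n)
A = nⁿ is O(nⁿ)

Therefore, the order from slowest to fastest is: B < C < A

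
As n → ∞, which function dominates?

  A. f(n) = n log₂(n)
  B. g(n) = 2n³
B

f(n) = n log₂(n) is O(n log n), while g(n) = 2n³ is O(n³).
Since O(n³) grows faster than O(n log n), g(n) dominates.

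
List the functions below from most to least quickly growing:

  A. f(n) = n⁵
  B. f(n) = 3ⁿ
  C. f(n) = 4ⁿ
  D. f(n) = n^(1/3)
C > B > A > D

Comparing growth rates:
C = 4ⁿ is O(4ⁿ)
B = 3ⁿ is O(3ⁿ)
A = n⁵ is O(n⁵)
D = n^(1/3) is O(n^(1/3))

Therefore, the order from fastest to slowest is: C > B > A > D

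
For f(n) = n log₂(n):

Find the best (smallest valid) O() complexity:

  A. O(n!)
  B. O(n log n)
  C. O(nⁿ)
B

f(n) = n log₂(n) is O(n log n).
All listed options are valid Big-O bounds (upper bounds),
but O(n log n) is the tightest (smallest valid bound).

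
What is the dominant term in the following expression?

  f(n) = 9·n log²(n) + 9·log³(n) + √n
9·n log²(n)

Looking at each term:
  - 9·n log²(n) is O(n log² n)
  - 9·log³(n) is O(log³ n)
  - √n is O(√n)

The term 9·n log²(n) (O(n log² n)) grows fastest and dominates all others.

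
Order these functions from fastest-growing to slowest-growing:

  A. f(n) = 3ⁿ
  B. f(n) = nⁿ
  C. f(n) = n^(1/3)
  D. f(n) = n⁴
B > A > D > C

Comparing growth rates:
B = nⁿ is O(nⁿ)
A = 3ⁿ is O(3ⁿ)
D = n⁴ is O(n⁴)
C = n^(1/3) is O(n^(1/3))

Therefore, the order from fastest to slowest is: B > A > D > C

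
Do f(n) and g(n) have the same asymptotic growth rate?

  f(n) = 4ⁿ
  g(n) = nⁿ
False

f(n) = 4ⁿ is O(4ⁿ), and g(n) = nⁿ is O(nⁿ).
Since they have different growth rates, f(n) = Θ(g(n)) is false.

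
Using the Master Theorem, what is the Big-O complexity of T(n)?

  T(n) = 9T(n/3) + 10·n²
Θ(n² log n)

Master Theorem: a = 9, b = 3, f(n) = 10·n².
Compute the critical exponent d = log₃(9) = 2.
Compare f(n) = Θ(n²) against n^d:
  k = 2 = d, so f(n) = Θ(n^d) — Case 2.
  Work is balanced across levels: T(n) = Θ(n^d log n) = Θ(n² log n).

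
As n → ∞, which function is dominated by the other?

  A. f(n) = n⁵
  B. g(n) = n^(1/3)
B

f(n) = n⁵ is O(n⁵), while g(n) = n^(1/3) is O(n^(1/3)).
Since O(n^(1/3)) grows slower than O(n⁵), g(n) is dominated.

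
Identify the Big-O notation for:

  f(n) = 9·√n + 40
O(√n)

The dominant term in 9·√n + 40 is 9·√n, which is Θ(√n).
Lower-order terms (40) are asymptotically negligible.
Constants are absorbed, so the tightest bound is O(√n).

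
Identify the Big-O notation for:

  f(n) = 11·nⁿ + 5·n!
O(nⁿ)

The dominant term in 11·nⁿ + 5·n! is 11·nⁿ, which is Θ(nⁿ).
Lower-order terms (5·n!) are asymptotically negligible.
Constants are absorbed, so the tightest bound is O(nⁿ).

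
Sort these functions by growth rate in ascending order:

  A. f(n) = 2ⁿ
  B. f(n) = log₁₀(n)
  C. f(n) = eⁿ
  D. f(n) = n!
B < A < C < D

Comparing growth rates:
B = log₁₀(n) is O(log n)
A = 2ⁿ is O(2ⁿ)
C = eⁿ is O(eⁿ)
D = n! is O(n!)

Therefore, the order from slowest to fastest is: B < A < C < D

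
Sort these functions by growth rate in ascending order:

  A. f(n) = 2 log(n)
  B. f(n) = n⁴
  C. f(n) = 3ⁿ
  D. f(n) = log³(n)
A < D < B < C

Comparing growth rates:
A = 2 log(n) is O(log n)
D = log³(n) is O(log³ n)
B = n⁴ is O(n⁴)
C = 3ⁿ is O(3ⁿ)

Therefore, the order from slowest to fastest is: A < D < B < C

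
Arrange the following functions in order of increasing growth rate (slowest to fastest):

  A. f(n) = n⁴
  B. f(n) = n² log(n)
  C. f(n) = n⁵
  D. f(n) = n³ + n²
B < D < A < C

Comparing growth rates:
B = n² log(n) is O(n² log n)
D = n³ + n² is O(n³)
A = n⁴ is O(n⁴)
C = n⁵ is O(n⁵)

Therefore, the order from slowest to fastest is: B < D < A < C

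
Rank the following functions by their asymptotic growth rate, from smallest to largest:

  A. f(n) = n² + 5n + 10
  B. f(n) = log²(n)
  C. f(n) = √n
B < C < A

Comparing growth rates:
B = log²(n) is O(log² n)
C = √n is O(√n)
A = n² + 5n + 10 is O(n²)

Therefore, the order from slowest to fastest is: B < C < A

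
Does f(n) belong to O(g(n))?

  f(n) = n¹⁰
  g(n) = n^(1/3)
False

f(n) = n¹⁰ is O(n¹⁰), and g(n) = n^(1/3) is O(n^(1/3)).
Since O(n¹⁰) grows faster than O(n^(1/3)), f(n) = O(g(n)) is false.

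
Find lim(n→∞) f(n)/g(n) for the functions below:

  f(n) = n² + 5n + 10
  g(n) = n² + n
1

Since n² + 5n + 10 and n² + n have the same growth rate (O(n²)),
the ratio converges to a constant: 1.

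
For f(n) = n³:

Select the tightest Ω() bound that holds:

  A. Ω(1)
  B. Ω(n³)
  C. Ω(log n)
B

f(n) = n³ is Ω(n³).
All listed options are valid Big-Ω bounds (lower bounds),
but Ω(n³) is the tightest (largest valid bound).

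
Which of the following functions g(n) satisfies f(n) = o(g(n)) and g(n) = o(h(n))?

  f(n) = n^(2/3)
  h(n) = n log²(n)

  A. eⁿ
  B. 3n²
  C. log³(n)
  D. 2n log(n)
D

We need g(n) with n^(2/3) = o(g(n)) and g(n) = o(n log²(n)), i.e. O(n^(2/3)) ≺ g ≺ O(n log² n).
Check each option:
  A. eⁿ — O(eⁿ) does not grow strictly slower than h(n)
  B. 3n² — O(n²) does not grow strictly slower than h(n)
  C. log³(n) — O(log³ n) does not grow strictly faster than f(n)
  D. 2n log(n) — O(n log n) is strictly between O(n^(2/3)) and O(n log² n) ✓

Only option D (2n log(n)) lies strictly between.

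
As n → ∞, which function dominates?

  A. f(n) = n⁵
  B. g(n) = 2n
A

f(n) = n⁵ is O(n⁵), while g(n) = 2n is O(n).
Since O(n⁵) grows faster than O(n), f(n) dominates.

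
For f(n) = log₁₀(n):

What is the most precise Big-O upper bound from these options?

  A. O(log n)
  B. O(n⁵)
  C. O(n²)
A

f(n) = log₁₀(n) is O(log n).
All listed options are valid Big-O bounds (upper bounds),
but O(log n) is the tightest (smallest valid bound).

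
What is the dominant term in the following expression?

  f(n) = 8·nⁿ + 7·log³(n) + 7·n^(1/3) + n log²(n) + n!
8·nⁿ

Looking at each term:
  - 8·nⁿ is O(nⁿ)
  - 7·log³(n) is O(log³ n)
  - 7·n^(1/3) is O(n^(1/3))
  - n log²(n) is O(n log² n)
  - n! is O(n!)

The term 8·nⁿ (O(nⁿ)) grows fastest and dominates all others.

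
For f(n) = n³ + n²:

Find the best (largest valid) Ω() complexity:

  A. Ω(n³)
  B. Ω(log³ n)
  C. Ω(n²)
A

f(n) = n³ + n² is Ω(n³).
All listed options are valid Big-Ω bounds (lower bounds),
but Ω(n³) is the tightest (largest valid bound).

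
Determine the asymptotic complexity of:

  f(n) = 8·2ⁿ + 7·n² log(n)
O(2ⁿ)

The dominant term in 8·2ⁿ + 7·n² log(n) is 8·2ⁿ, which is Θ(2ⁿ).
Lower-order terms (7·n² log(n)) are asymptotically negligible.
Constants are absorbed, so the tightest bound is O(2ⁿ).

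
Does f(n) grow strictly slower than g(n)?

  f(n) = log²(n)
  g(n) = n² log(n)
True

f(n) = log²(n) is O(log² n), and g(n) = n² log(n) is O(n² log n).
Since O(log² n) grows strictly slower than O(n² log n), f(n) = o(g(n)) is true.
This means lim(n→∞) f(n)/g(n) = 0.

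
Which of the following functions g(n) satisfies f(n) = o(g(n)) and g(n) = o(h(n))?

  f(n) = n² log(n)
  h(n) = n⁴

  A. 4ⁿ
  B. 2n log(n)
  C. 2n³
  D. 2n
C

We need g(n) with n² log(n) = o(g(n)) and g(n) = o(n⁴), i.e. O(n² log n) ≺ g ≺ O(n⁴).
Check each option:
  A. 4ⁿ — O(4ⁿ) does not grow strictly slower than h(n)
  B. 2n log(n) — O(n log n) does not grow strictly faster than f(n)
  C. 2n³ — O(n³) is strictly between O(n² log n) and O(n⁴) ✓
  D. 2n — O(n) does not grow strictly faster than f(n)

Only option C (2n³) lies strictly between.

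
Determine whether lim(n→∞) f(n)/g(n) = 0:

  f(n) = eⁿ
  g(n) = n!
True

f(n) = eⁿ is O(eⁿ), and g(n) = n! is O(n!).
Since O(eⁿ) grows strictly slower than O(n!), f(n) = o(g(n)) is true.
This means lim(n→∞) f(n)/g(n) = 0.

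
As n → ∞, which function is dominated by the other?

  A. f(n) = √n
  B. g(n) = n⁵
A

f(n) = √n is O(√n), while g(n) = n⁵ is O(n⁵).
Since O(√n) grows slower than O(n⁵), f(n) is dominated.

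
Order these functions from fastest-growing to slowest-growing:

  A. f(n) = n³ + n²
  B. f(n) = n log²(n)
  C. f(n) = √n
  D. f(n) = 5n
A > B > D > C

Comparing growth rates:
A = n³ + n² is O(n³)
B = n log²(n) is O(n log² n)
D = 5n is O(n)
C = √n is O(√n)

Therefore, the order from fastest to slowest is: A > B > D > C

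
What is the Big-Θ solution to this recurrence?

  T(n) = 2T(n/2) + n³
Θ(n³)

Master Theorem: a = 2, b = 2, f(n) = n³.
Compute the critical exponent d = log₂(2) = 1.
Compare f(n) = Θ(n³) against n^d:
  k = 3 > d = 1, so f(n) = Ω(n^(d+ε)) — Case 3.
  Regularity: a·(n/b)^3/n^3 = a/b^3 = 2/8 < 1 ✓.
  The top-level work dominates: T(n) = Θ(f(n)) = Θ(n³).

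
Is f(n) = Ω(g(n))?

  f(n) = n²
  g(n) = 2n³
False

f(n) = n² is O(n²), and g(n) = 2n³ is O(n³).
Since O(n²) grows slower than O(n³), f(n) = Ω(g(n)) is false.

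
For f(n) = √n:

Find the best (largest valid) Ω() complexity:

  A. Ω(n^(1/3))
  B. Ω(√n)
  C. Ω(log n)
B

f(n) = √n is Ω(√n).
All listed options are valid Big-Ω bounds (lower bounds),
but Ω(√n) is the tightest (largest valid bound).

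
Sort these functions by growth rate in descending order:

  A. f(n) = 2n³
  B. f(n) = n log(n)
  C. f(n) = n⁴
C > A > B

Comparing growth rates:
C = n⁴ is O(n⁴)
A = 2n³ is O(n³)
B = n log(n) is O(n log n)

Therefore, the order from fastest to slowest is: C > A > B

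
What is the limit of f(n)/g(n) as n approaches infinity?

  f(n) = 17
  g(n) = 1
17

Since 17 and 1 have the same growth rate (O(1)),
the ratio converges to a constant: 17.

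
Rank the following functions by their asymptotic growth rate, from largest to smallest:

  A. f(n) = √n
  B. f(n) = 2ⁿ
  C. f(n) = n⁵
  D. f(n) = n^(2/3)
B > C > D > A

Comparing growth rates:
B = 2ⁿ is O(2ⁿ)
C = n⁵ is O(n⁵)
D = n^(2/3) is O(n^(2/3))
A = √n is O(√n)

Therefore, the order from fastest to slowest is: B > C > D > A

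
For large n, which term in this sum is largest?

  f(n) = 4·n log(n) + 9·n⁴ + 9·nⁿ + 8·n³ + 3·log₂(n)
9·nⁿ

Looking at each term:
  - 4·n log(n) is O(n log n)
  - 9·n⁴ is O(n⁴)
  - 9·nⁿ is O(nⁿ)
  - 8·n³ is O(n³)
  - 3·log₂(n) is O(log n)

The term 9·nⁿ (O(nⁿ)) grows fastest and dominates all others.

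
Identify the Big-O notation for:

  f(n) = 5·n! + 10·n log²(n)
O(n!)

The dominant term in 5·n! + 10·n log²(n) is 5·n!, which is Θ(n!).
Lower-order terms (10·n log²(n)) are asymptotically negligible.
Constants are absorbed, so the tightest bound is O(n!).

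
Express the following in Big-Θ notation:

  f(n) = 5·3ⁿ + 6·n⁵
Θ(3ⁿ)

Order the terms by growth rate: 6·n⁵ ≺ 5·3ⁿ.
The fastest-growing term 5·3ⁿ dominates as n → ∞; dropping its constant factor gives Θ(3ⁿ).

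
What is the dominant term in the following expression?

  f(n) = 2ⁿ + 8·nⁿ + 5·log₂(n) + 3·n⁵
8·nⁿ

Looking at each term:
  - 2ⁿ is O(2ⁿ)
  - 8·nⁿ is O(nⁿ)
  - 5·log₂(n) is O(log n)
  - 3·n⁵ is O(n⁵)

The term 8·nⁿ (O(nⁿ)) grows fastest and dominates all others.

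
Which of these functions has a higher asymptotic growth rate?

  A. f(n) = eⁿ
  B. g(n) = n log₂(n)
A

f(n) = eⁿ is O(eⁿ), while g(n) = n log₂(n) is O(n log n).
Since O(eⁿ) grows faster than O(n log n), f(n) dominates.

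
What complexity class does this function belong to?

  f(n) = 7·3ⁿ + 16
O(3ⁿ)

The dominant term in 7·3ⁿ + 16 is 7·3ⁿ, which is Θ(3ⁿ).
Lower-order terms (16) are asymptotically negligible.
Constants are absorbed, so the tightest bound is O(3ⁿ).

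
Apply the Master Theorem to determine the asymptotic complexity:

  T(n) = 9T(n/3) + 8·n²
Θ(n² log n)

Master Theorem: a = 9, b = 3, f(n) = 8·n².
Compute the critical exponent d = log₃(9) = 2.
Compare f(n) = Θ(n²) against n^d:
  k = 2 = d, so f(n) = Θ(n^d) — Case 2.
  Work is balanced across levels: T(n) = Θ(n^d log n) = Θ(n² log n).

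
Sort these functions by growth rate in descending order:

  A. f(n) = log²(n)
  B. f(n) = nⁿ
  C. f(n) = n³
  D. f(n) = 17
B > C > A > D

Comparing growth rates:
B = nⁿ is O(nⁿ)
C = n³ is O(n³)
A = log²(n) is O(log² n)
D = 17 is O(1)

Therefore, the order from fastest to slowest is: B > C > A > D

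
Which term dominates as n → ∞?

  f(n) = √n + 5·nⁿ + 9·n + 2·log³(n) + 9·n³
5·nⁿ

Looking at each term:
  - √n is O(√n)
  - 5·nⁿ is O(nⁿ)
  - 9·n is O(n)
  - 2·log³(n) is O(log³ n)
  - 9·n³ is O(n³)

The term 5·nⁿ (O(nⁿ)) grows fastest and dominates all others.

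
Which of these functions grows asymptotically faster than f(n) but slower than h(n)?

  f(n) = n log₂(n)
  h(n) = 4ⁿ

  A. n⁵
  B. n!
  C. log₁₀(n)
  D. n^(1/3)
A

We need g(n) with n log₂(n) = o(g(n)) and g(n) = o(4ⁿ), i.e. O(n log n) ≺ g ≺ O(4ⁿ).
Check each option:
  A. n⁵ — O(n⁵) is strictly between O(n log n) and O(4ⁿ) ✓
  B. n! — O(n!) does not grow strictly slower than h(n)
  C. log₁₀(n) — O(log n) does not grow strictly faster than f(n)
  D. n^(1/3) — O(n^(1/3)) does not grow strictly faster than f(n)

Only option A (n⁵) lies strictly between.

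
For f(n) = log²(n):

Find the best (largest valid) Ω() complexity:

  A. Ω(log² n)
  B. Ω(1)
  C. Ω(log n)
A

f(n) = log²(n) is Ω(log² n).
All listed options are valid Big-Ω bounds (lower bounds),
but Ω(log² n) is the tightest (largest valid bound).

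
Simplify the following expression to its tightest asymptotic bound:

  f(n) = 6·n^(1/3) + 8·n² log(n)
Θ(n² log n)

Order the terms by growth rate: 6·n^(1/3) ≺ 8·n² log(n).
The fastest-growing term 8·n² log(n) dominates as n → ∞; dropping its constant factor gives Θ(n² log n).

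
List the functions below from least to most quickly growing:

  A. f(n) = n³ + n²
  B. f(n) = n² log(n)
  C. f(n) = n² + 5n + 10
C < B < A

Comparing growth rates:
C = n² + 5n + 10 is O(n²)
B = n² log(n) is O(n² log n)
A = n³ + n² is O(n³)

Therefore, the order from slowest to fastest is: C < B < A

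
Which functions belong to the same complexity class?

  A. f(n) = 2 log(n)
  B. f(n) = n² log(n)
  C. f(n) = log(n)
A and C

Examining each function:
  A. 2 log(n) is O(log n)
  B. n² log(n) is O(n² log n)
  C. log(n) is O(log n)

Functions A and C both have the same complexity class.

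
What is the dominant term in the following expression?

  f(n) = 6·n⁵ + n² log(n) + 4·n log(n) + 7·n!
7·n!

Looking at each term:
  - 6·n⁵ is O(n⁵)
  - n² log(n) is O(n² log n)
  - 4·n log(n) is O(n log n)
  - 7·n! is O(n!)

The term 7·n! (O(n!)) grows fastest and dominates all others.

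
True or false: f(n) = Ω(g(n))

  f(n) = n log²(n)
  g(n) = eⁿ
False

f(n) = n log²(n) is O(n log² n), and g(n) = eⁿ is O(eⁿ).
Since O(n log² n) grows slower than O(eⁿ), f(n) = Ω(g(n)) is false.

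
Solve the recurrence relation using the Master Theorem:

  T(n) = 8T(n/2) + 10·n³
Θ(n³ log n)

Master Theorem: a = 8, b = 2, f(n) = 10·n³.
Compute the critical exponent d = log₂(8) = 3.
Compare f(n) = Θ(n³) against n^d:
  k = 3 = d, so f(n) = Θ(n^d) — Case 2.
  Work is balanced across levels: T(n) = Θ(n^d log n) = Θ(n³ log n).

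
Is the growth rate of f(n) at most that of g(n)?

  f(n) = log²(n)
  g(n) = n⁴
True

f(n) = log²(n) is O(log² n), and g(n) = n⁴ is O(n⁴).
Since O(log² n) ⊆ O(n⁴) (f grows no faster than g), f(n) = O(g(n)) is true.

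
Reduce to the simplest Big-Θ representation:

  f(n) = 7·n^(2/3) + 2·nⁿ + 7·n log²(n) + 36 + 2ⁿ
Θ(nⁿ)

Order the terms by growth rate: 36 ≺ 7·n^(2/3) ≺ 7·n log²(n) ≺ 2ⁿ ≺ 2·nⁿ.
The fastest-growing term 2·nⁿ dominates as n → ∞; dropping its constant factor gives Θ(nⁿ).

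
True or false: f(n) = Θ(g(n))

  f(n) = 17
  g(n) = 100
True

f(n) = 17 and g(n) = 100 are both O(1).
Since they have the same asymptotic growth rate, f(n) = Θ(g(n)) is true.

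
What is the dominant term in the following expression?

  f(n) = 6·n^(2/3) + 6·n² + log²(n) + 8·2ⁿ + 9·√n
8·2ⁿ

Looking at each term:
  - 6·n^(2/3) is O(n^(2/3))
  - 6·n² is O(n²)
  - log²(n) is O(log² n)
  - 8·2ⁿ is O(2ⁿ)
  - 9·√n is O(√n)

The term 8·2ⁿ (O(2ⁿ)) grows fastest and dominates all others.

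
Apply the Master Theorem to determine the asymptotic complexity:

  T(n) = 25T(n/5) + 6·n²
Θ(n² log n)

Master Theorem: a = 25, b = 5, f(n) = 6·n².
Compute the critical exponent d = log₅(25) = 2.
Compare f(n) = Θ(n²) against n^d:
  k = 2 = d, so f(n) = Θ(n^d) — Case 2.
  Work is balanced across levels: T(n) = Θ(n^d log n) = Θ(n² log n).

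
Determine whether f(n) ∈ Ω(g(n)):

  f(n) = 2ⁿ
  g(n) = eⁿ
False

f(n) = 2ⁿ is O(2ⁿ), and g(n) = eⁿ is O(eⁿ).
Since O(2ⁿ) grows slower than O(eⁿ), f(n) = Ω(g(n)) is false.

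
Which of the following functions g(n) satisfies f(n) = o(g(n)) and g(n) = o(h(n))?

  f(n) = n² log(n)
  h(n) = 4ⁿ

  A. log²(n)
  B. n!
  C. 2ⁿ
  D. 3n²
C

We need g(n) with n² log(n) = o(g(n)) and g(n) = o(4ⁿ), i.e. O(n² log n) ≺ g ≺ O(4ⁿ).
Check each option:
  A. log²(n) — O(log² n) does not grow strictly faster than f(n)
  B. n! — O(n!) does not grow strictly slower than h(n)
  C. 2ⁿ — O(2ⁿ) is strictly between O(n² log n) and O(4ⁿ) ✓
  D. 3n² — O(n²) does not grow strictly faster than f(n)

Only option C (2ⁿ) lies strictly between.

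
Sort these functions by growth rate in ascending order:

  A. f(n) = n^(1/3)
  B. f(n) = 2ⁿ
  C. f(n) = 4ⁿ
A < B < C

Comparing growth rates:
A = n^(1/3) is O(n^(1/3))
B = 2ⁿ is O(2ⁿ)
C = 4ⁿ is O(4ⁿ)

Therefore, the order from slowest to fastest is: A < B < C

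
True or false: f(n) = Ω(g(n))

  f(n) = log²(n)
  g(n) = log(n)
True

f(n) = log²(n) is O(log² n), and g(n) = log(n) is O(log n).
Since O(log² n) grows at least as fast as O(log n), f(n) = Ω(g(n)) is true.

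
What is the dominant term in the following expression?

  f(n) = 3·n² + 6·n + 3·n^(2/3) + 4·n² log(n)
4·n² log(n)

Looking at each term:
  - 3·n² is O(n²)
  - 6·n is O(n)
  - 3·n^(2/3) is O(n^(2/3))
  - 4·n² log(n) is O(n² log n)

The term 4·n² log(n) (O(n² log n)) grows fastest and dominates all others.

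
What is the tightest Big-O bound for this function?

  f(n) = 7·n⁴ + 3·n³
O(n⁴)

The dominant term in 7·n⁴ + 3·n³ is 7·n⁴, which is Θ(n⁴).
Lower-order terms (3·n³) are asymptotically negligible.
Constants are absorbed, so the tightest bound is O(n⁴).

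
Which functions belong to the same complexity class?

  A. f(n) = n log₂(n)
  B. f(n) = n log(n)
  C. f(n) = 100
A and B

Examining each function:
  A. n log₂(n) is O(n log n)
  B. n log(n) is O(n log n)
  C. 100 is O(1)

Functions A and B both have the same complexity class.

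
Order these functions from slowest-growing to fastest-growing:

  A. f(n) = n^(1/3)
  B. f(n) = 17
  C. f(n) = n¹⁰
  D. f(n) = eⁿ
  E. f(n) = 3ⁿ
B < A < C < D < E

Comparing growth rates:
B = 17 is O(1)
A = n^(1/3) is O(n^(1/3))
C = n¹⁰ is O(n¹⁰)
D = eⁿ is O(eⁿ)
E = 3ⁿ is O(3ⁿ)

Therefore, the order from slowest to fastest is: B < A < C < D < E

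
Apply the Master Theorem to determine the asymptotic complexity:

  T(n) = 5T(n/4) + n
Θ(n^log₄(5))

Master Theorem: a = 5, b = 4, f(n) = n.
Compute the critical exponent d = log₄(5) = 1.161.
Compare f(n) = Θ(n) against n^d:
  k = 1 < d = 1.161, so f(n) = O(n^(d-ε)) — Case 1.
  The recursion cost dominates: T(n) = Θ(n^d) = Θ(n^log₄(5)).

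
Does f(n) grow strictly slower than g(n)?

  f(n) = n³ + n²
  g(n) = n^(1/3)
False

f(n) = n³ + n² is O(n³), and g(n) = n^(1/3) is O(n^(1/3)).
Since O(n³) grows faster than or equal to O(n^(1/3)), f(n) = o(g(n)) is false.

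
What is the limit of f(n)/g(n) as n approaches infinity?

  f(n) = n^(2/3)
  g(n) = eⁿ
0

Since n^(2/3) (O(n^(2/3))) grows slower than eⁿ (O(eⁿ)),
the ratio f(n)/g(n) → 0 as n → ∞.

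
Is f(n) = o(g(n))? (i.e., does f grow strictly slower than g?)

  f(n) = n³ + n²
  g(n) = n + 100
False

f(n) = n³ + n² is O(n³), and g(n) = n + 100 is O(n).
Since O(n³) grows faster than or equal to O(n), f(n) = o(g(n)) is false.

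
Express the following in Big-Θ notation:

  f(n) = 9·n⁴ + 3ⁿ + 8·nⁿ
Θ(nⁿ)

Order the terms by growth rate: 9·n⁴ ≺ 3ⁿ ≺ 8·nⁿ.
The fastest-growing term 8·nⁿ dominates as n → ∞; dropping its constant factor gives Θ(nⁿ).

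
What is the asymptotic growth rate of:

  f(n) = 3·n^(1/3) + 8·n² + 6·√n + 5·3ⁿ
Θ(3ⁿ)

Order the terms by growth rate: 3·n^(1/3) ≺ 6·√n ≺ 8·n² ≺ 5·3ⁿ.
The fastest-growing term 5·3ⁿ dominates as n → ∞; dropping its constant factor gives Θ(3ⁿ).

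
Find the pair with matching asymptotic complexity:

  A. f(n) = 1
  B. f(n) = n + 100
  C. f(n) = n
B and C

Examining each function:
  A. 1 is O(1)
  B. n + 100 is O(n)
  C. n is O(n)

Functions B and C both have the same complexity class.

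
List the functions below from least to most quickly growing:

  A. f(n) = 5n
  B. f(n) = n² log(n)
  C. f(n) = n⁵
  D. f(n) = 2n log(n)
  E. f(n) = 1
E < A < D < B < C

Comparing growth rates:
E = 1 is O(1)
A = 5n is O(n)
D = 2n log(n) is O(n log n)
B = n² log(n) is O(n² log n)
C = n⁵ is O(n⁵)

Therefore, the order from slowest to fastest is: E < A < D < B < C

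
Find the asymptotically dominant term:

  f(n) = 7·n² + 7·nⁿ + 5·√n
7·nⁿ

Looking at each term:
  - 7·n² is O(n²)
  - 7·nⁿ is O(nⁿ)
  - 5·√n is O(√n)

The term 7·nⁿ (O(nⁿ)) grows fastest and dominates all others.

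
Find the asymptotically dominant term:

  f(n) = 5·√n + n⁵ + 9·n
n⁵

Looking at each term:
  - 5·√n is O(√n)
  - n⁵ is O(n⁵)
  - 9·n is O(n)

The term n⁵ (O(n⁵)) grows fastest and dominates all others.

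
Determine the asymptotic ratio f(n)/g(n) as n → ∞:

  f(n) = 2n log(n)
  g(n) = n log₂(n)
log(4)

Since 2n log(n) and n log₂(n) have the same growth rate (O(n log n)),
the ratio converges to a constant: log(4).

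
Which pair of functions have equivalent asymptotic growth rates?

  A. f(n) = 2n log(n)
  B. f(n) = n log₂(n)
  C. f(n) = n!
A and B

Examining each function:
  A. 2n log(n) is O(n log n)
  B. n log₂(n) is O(n log n)
  C. n! is O(n!)

Functions A and B both have the same complexity class.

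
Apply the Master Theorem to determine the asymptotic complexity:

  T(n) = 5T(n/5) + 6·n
Θ(n log n)

Master Theorem: a = 5, b = 5, f(n) = 6·n.
Compute the critical exponent d = log₅(5) = 1.
Compare f(n) = Θ(n) against n^d:
  k = 1 = d, so f(n) = Θ(n^d) — Case 2.
  Work is balanced across levels: T(n) = Θ(n^d log n) = Θ(n log n).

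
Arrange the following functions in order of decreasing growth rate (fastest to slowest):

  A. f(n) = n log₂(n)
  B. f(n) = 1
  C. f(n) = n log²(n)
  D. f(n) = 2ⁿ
D > C > A > B

Comparing growth rates:
D = 2ⁿ is O(2ⁿ)
C = n log²(n) is O(n log² n)
A = n log₂(n) is O(n log n)
B = 1 is O(1)

Therefore, the order from fastest to slowest is: D > C > A > B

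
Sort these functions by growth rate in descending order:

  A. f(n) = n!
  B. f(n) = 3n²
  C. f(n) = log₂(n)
A > B > C

Comparing growth rates:
A = n! is O(n!)
B = 3n² is O(n²)
C = log₂(n) is O(log n)

Therefore, the order from fastest to slowest is: A > B > C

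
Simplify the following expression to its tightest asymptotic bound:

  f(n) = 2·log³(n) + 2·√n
Θ(√n)

Order the terms by growth rate: 2·log³(n) ≺ 2·√n.
The fastest-growing term 2·√n dominates as n → ∞; dropping its constant factor gives Θ(√n).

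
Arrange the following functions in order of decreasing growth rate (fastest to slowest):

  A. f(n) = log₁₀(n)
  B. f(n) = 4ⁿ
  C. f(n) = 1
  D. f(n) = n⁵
B > D > A > C

Comparing growth rates:
B = 4ⁿ is O(4ⁿ)
D = n⁵ is O(n⁵)
A = log₁₀(n) is O(log n)
C = 1 is O(1)

Therefore, the order from fastest to slowest is: B > D > A > C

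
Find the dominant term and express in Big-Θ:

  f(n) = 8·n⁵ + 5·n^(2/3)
Θ(n⁵)

Order the terms by growth rate: 5·n^(2/3) ≺ 8·n⁵.
The fastest-growing term 8·n⁵ dominates as n → ∞; dropping its constant factor gives Θ(n⁵).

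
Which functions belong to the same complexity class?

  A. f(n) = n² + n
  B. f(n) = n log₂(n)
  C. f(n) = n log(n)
B and C

Examining each function:
  A. n² + n is O(n²)
  B. n log₂(n) is O(n log n)
  C. n log(n) is O(n log n)

Functions B and C both have the same complexity class.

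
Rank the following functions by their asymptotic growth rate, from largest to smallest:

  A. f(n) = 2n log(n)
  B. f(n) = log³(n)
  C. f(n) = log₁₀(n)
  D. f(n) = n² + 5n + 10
D > A > B > C

Comparing growth rates:
D = n² + 5n + 10 is O(n²)
A = 2n log(n) is O(n log n)
B = log³(n) is O(log³ n)
C = log₁₀(n) is O(log n)

Therefore, the order from fastest to slowest is: D > A > B > C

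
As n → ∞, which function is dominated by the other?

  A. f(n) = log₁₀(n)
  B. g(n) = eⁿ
A

f(n) = log₁₀(n) is O(log n), while g(n) = eⁿ is O(eⁿ).
Since O(log n) grows slower than O(eⁿ), f(n) is dominated.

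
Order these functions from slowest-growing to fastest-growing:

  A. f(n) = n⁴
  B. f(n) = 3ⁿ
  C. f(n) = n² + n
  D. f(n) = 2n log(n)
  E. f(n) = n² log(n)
D < C < E < A < B

Comparing growth rates:
D = 2n log(n) is O(n log n)
C = n² + n is O(n²)
E = n² log(n) is O(n² log n)
A = n⁴ is O(n⁴)
B = 3ⁿ is O(3ⁿ)

Therefore, the order from slowest to fastest is: D < C < E < A < B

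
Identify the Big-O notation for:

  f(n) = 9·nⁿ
O(nⁿ)

The dominant term in 9·nⁿ is 9·nⁿ, which is Θ(nⁿ).
Constants are absorbed, so the tightest bound is O(nⁿ).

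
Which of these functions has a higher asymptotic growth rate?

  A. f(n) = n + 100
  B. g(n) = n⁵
B

f(n) = n + 100 is O(n), while g(n) = n⁵ is O(n⁵).
Since O(n⁵) grows faster than O(n), g(n) dominates.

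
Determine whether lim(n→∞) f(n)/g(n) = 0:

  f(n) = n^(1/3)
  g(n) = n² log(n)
True

f(n) = n^(1/3) is O(n^(1/3)), and g(n) = n² log(n) is O(n² log n).
Since O(n^(1/3)) grows strictly slower than O(n² log n), f(n) = o(g(n)) is true.
This means lim(n→∞) f(n)/g(n) = 0.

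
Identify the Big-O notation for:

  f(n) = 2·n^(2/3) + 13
O(n^(2/3))

The dominant term in 2·n^(2/3) + 13 is 2·n^(2/3), which is Θ(n^(2/3)).
Lower-order terms (13) are asymptotically negligible.
Constants are absorbed, so the tightest bound is O(n^(2/3)).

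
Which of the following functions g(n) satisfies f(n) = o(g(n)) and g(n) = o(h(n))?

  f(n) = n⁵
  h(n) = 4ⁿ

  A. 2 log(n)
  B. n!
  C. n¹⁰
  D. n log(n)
C

We need g(n) with n⁵ = o(g(n)) and g(n) = o(4ⁿ), i.e. O(n⁵) ≺ g ≺ O(4ⁿ).
Check each option:
  A. 2 log(n) — O(log n) does not grow strictly faster than f(n)
  B. n! — O(n!) does not grow strictly slower than h(n)
  C. n¹⁰ — O(n¹⁰) is strictly between O(n⁵) and O(4ⁿ) ✓
  D. n log(n) — O(n log n) does not grow strictly faster than f(n)

Only option C (n¹⁰) lies strictly between.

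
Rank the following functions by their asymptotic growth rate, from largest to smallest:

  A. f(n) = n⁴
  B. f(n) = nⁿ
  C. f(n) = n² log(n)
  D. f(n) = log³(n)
B > A > C > D

Comparing growth rates:
B = nⁿ is O(nⁿ)
A = n⁴ is O(n⁴)
C = n² log(n) is O(n² log n)
D = log³(n) is O(log³ n)

Therefore, the order from fastest to slowest is: B > A > C > D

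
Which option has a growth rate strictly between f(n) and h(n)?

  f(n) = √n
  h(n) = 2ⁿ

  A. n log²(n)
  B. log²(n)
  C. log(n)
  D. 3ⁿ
A

We need g(n) with √n = o(g(n)) and g(n) = o(2ⁿ), i.e. O(√n) ≺ g ≺ O(2ⁿ).
Check each option:
  A. n log²(n) — O(n log² n) is strictly between O(√n) and O(2ⁿ) ✓
  B. log²(n) — O(log² n) does not grow strictly faster than f(n)
  C. log(n) — O(log n) does not grow strictly faster than f(n)
  D. 3ⁿ — O(3ⁿ) does not grow strictly slower than h(n)

Only option A (n log²(n)) lies strictly between.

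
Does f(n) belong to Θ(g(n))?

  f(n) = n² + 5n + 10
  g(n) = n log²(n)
False

f(n) = n² + 5n + 10 is O(n²), and g(n) = n log²(n) is O(n log² n).
Since they have different growth rates, f(n) = Θ(g(n)) is false.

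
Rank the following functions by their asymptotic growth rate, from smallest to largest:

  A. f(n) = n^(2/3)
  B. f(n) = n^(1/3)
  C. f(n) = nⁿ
B < A < C

Comparing growth rates:
B = n^(1/3) is O(n^(1/3))
A = n^(2/3) is O(n^(2/3))
C = nⁿ is O(nⁿ)

Therefore, the order from slowest to fastest is: B < A < C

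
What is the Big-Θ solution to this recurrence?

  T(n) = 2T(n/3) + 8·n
Θ(n)

Master Theorem: a = 2, b = 3, f(n) = 8·n.
Compute the critical exponent d = log₃(2) = 0.631.
Compare f(n) = Θ(n) against n^d:
  k = 1 > d = 0.631, so f(n) = Ω(n^(d+ε)) — Case 3.
  Regularity: a·(n/b)^1/n^1 = a/b^1 = 2/3 < 1 ✓.
  The top-level work dominates: T(n) = Θ(f(n)) = Θ(n).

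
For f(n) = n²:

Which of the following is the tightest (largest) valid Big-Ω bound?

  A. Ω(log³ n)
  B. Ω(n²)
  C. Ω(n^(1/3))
B

f(n) = n² is Ω(n²).
All listed options are valid Big-Ω bounds (lower bounds),
but Ω(n²) is the tightest (largest valid bound).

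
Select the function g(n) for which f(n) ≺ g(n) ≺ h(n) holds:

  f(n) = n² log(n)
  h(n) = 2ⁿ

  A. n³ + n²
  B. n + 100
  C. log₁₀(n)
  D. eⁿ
A

We need g(n) with n² log(n) = o(g(n)) and g(n) = o(2ⁿ), i.e. O(n² log n) ≺ g ≺ O(2ⁿ).
Check each option:
  A. n³ + n² — O(n³) is strictly between O(n² log n) and O(2ⁿ) ✓
  B. n + 100 — O(n) does not grow strictly faster than f(n)
  C. log₁₀(n) — O(log n) does not grow strictly faster than f(n)
  D. eⁿ — O(eⁿ) does not grow strictly slower than h(n)

Only option A (n³ + n²) lies strictly between.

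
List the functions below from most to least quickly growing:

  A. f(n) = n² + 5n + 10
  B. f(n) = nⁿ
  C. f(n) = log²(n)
B > A > C

Comparing growth rates:
B = nⁿ is O(nⁿ)
A = n² + 5n + 10 is O(n²)
C = log²(n) is O(log² n)

Therefore, the order from fastest to slowest is: B > A > C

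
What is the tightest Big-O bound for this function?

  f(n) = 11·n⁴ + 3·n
O(n⁴)

The dominant term in 11·n⁴ + 3·n is 11·n⁴, which is Θ(n⁴).
Lower-order terms (3·n) are asymptotically negligible.
Constants are absorbed, so the tightest bound is O(n⁴).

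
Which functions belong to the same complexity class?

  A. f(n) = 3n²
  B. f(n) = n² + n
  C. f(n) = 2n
A and B

Examining each function:
  A. 3n² is O(n²)
  B. n² + n is O(n²)
  C. 2n is O(n)

Functions A and B both have the same complexity class.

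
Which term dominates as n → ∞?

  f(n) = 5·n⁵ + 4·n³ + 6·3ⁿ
6·3ⁿ

Looking at each term:
  - 5·n⁵ is O(n⁵)
  - 4·n³ is O(n³)
  - 6·3ⁿ is O(3ⁿ)

The term 6·3ⁿ (O(3ⁿ)) grows fastest and dominates all others.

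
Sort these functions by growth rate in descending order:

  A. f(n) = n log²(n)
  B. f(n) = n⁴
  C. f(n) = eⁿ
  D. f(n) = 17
C > B > A > D

Comparing growth rates:
C = eⁿ is O(eⁿ)
B = n⁴ is O(n⁴)
A = n log²(n) is O(n log² n)
D = 17 is O(1)

Therefore, the order from fastest to slowest is: C > B > A > D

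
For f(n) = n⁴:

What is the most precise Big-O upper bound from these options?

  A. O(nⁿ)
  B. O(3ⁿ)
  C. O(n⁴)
C

f(n) = n⁴ is O(n⁴).
All listed options are valid Big-O bounds (upper bounds),
but O(n⁴) is the tightest (smallest valid bound).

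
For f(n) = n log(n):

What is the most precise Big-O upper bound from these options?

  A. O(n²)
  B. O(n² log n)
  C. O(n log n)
C

f(n) = n log(n) is O(n log n).
All listed options are valid Big-O bounds (upper bounds),
but O(n log n) is the tightest (smallest valid bound).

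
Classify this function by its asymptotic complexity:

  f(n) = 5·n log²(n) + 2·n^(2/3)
O(n log² n)

The dominant term in 5·n log²(n) + 2·n^(2/3) is 5·n log²(n), which is Θ(n log² n).
Lower-order terms (2·n^(2/3)) are asymptotically negligible.
Constants are absorbed, so the tightest bound is O(n log² n).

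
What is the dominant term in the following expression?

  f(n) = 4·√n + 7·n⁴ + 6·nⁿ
6·nⁿ

Looking at each term:
  - 4·√n is O(√n)
  - 7·n⁴ is O(n⁴)
  - 6·nⁿ is O(nⁿ)

The term 6·nⁿ (O(nⁿ)) grows fastest and dominates all others.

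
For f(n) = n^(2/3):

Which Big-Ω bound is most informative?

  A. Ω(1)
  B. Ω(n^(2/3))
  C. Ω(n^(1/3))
B

f(n) = n^(2/3) is Ω(n^(2/3)).
All listed options are valid Big-Ω bounds (lower bounds),
but Ω(n^(2/3)) is the tightest (largest valid bound).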